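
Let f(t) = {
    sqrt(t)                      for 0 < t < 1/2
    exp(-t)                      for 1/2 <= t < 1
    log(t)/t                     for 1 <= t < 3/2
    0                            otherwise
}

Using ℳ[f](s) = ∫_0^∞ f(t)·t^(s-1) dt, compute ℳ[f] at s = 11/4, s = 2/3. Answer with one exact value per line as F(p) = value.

cuts at 1/2, 1: linearity sums the 3 kernel integrals
segment 0 to 1/2 holds sqrt(t); add its integral
∫ exp(-t)·t^(s-1) over [1/2, 1)
on [1, 3/2): add ∫ log(t)/t·t^(s-1) dt

F(11/4) = -uppergamma(11/4, 1) - 12*2**(1/4)*3**(3/4)/49 + 2**(3/4)/52 + 16/49 + log(3**(3*2**(1/4)*3**(3/4)/7)/2**(3*2**(1/4)*3**(3/4)/7)) + uppergamma(11/4, 1/2)
F(2/3) = -3*2**(1/3)*3**(2/3) + log(2**(2**(1/3)*3**(2/3))/3**(2**(1/3)*3**(2/3))) - uppergamma(2/3, 1) + 3*2**(5/6)/14 + uppergamma(2/3, 1/2) + 9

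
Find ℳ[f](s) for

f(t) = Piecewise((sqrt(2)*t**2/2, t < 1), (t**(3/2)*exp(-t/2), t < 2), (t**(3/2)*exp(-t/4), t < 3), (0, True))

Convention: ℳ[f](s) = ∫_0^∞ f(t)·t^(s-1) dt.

invert the shared t-power to get sqrt(2)*t/2 on [0, 1); sqrt(t)*exp(-t/2) on [1, 2); sqrt(t)*exp(-t/4) on [2, 3)
back out the shared t-power: sqrt(2)*sqrt(t)/2 on [0, 1); exp(-t/2) on [1, 2); exp(-t/4) on [2, 3)
the common scale on t comes off first: sqrt(t) on [0, 1/2); exp(-t) on [1/2, 1); exp(-t/2) on [1, 3/2)
the 3 pieces separated at 1, 2 each add one integral
between 0 and 1 the integrand is sqrt(2)*t**2/2·t^(s-1)
∫ over [1, 2) of t**(3/2)*exp(-t/2)·t^(s-1) joins the sum
for t in [2, 3): the term is ∫ t**(3/2)*exp(-t/4)·t^(s-1)

(2**(s + 5/2)*(s + 2)*uppergamma(s + 3/2, 1/2) - 2**(s + 5/2)*(s + 2)*uppergamma(s + 3/2, 1) + 2**(2*s + 4)*(s + 2)*uppergamma(s + 3/2, 1/2) - 2**(2*s + 4)*(s + 2)*uppergamma(s + 3/2, 3/4) + sqrt(2))/(2*(s + 2))
  Re(s) > -2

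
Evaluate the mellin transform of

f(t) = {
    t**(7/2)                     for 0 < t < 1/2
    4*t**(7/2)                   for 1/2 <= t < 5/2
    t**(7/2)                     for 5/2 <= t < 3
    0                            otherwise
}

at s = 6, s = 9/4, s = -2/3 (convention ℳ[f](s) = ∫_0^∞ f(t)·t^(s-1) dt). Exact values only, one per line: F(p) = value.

F(6) = -3*sqrt(2)/9728 + 5859375*sqrt(10)/9728 + 39366*sqrt(3)/19
F(9/4) = -3*2**(1/4)/368 + 972*3**(3/4)/23 + 9375*2**(1/4)*5**(3/4)/368
F(-2/3) = -9*2**(1/6)/68 + 54*3**(5/6)/17 + 225*2**(1/6)*5**(5/6)/68

the 3 pieces separated at 1/2, 5/2 each add one integral
∫ over [0, 1/2) of t**(7/2)·t^(s-1) joins the sum
∫ 4*t**(7/2)·t^(s-1) over [1/2, 5/2)
∫ t**(7/2)·t^(s-1) over [5/2, 3)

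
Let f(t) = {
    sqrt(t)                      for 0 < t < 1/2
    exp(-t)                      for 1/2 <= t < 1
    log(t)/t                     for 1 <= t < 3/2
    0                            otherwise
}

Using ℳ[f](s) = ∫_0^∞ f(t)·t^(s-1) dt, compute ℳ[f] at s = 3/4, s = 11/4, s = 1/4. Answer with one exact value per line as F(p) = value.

F(3/4) = -16*2**(1/4)*3**(3/4)/3 + log(2**(4*2**(1/4)*3**(3/4)/3)/3**(4*2**(1/4)*3**(3/4)/3)) - uppergamma(3/4, 1) + 2**(3/4)/5 + uppergamma(3/4, 1/2) + 16
F(11/4) = -uppergamma(11/4, 1) - 12*2**(1/4)*3**(3/4)/49 + 2**(3/4)/52 + 16/49 + log(3**(3*2**(1/4)*3**(3/4)/7)/2**(3*2**(1/4)*3**(3/4)/7)) + uppergamma(11/4, 1/2)
F(1/4) = -16*2**(3/4)*3**(1/4)/27 + log(2**(4*2**(3/4)*3**(1/4)/9)/3**(4*2**(3/4)*3**(1/4)/9)) - uppergamma(1/4, 1) + uppergamma(1/4, 1/2) + 2*2**(1/4)/3 + 16/9

treat the 3 regions marked off by 1/2, 1 separately and sum
over [0, 1/2), the kernel integral of sqrt(t) enters the sum
∫ exp(-t)·t^(s-1) over [1/2, 1)
between 1 and 3/2 the integrand is log(t)/t·t^(s-1)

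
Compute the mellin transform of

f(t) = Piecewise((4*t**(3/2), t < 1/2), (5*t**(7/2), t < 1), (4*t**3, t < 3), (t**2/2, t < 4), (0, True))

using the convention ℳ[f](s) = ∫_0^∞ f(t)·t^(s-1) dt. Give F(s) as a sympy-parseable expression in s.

(64*2**(2*s)*(s + 3)*(2*s + 3)*(2*s + 7) - 5*2**(1/2 - s)*(s + 2)*(s + 3)*(2*s + 3) + 16*2**(1/2 - s)*(s + 2)*(s + 3)*(2*s + 7) + 864*3**s*(s + 2)*(2*s + 3)*(2*s + 7) - 36*3**s*(s + 3)*(2*s + 3)*(2*s + 7) + 80*(s + 2)*(s + 3)*(2*s + 3) - 32*(s + 2)*(2*s + 3)*(2*s + 7))/(8*(s + 2)*(s + 3)*(2*s + 3)*(2*s + 7))
  Re(s) > -3/2

split f at 1/2, 1, 3: ℳ[f](s) collects 4 kernel integrals
∫ over [0, 1/2) of 4*t**(3/2)·t^(s-1) joins the sum
between 1/2 and 1 the integrand is 5*t**(7/2)·t^(s-1)
∫ over [1, 3) of 4*t**3·t^(s-1) joins the sum
∫ t**2/2·t^(s-1) over [3, 4)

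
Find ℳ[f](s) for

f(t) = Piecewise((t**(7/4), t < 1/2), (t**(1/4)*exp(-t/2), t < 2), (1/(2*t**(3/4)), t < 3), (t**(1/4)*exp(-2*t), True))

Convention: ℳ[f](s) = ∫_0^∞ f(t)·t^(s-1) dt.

12**(3/4 - s)*(-2**(2*s + 1/2)*6**(s + 1/4)*(4*s - 3)*(4*s + 7)*uppergamma(s + 1/4, 1) - 2**(2*s + 1/2)*6**(s + 1/4)*(4*s + 7) + 24**(s + 1/4)*(4*s - 3)*(4*s + 7)*uppergamma(s + 1/4, 1/4) + 6**(s + 1/4)*(4*s - 3)*(4*s + 7)*uppergamma(s + 1/4, 6) + sqrt(2)*6**(s + 1/4)*(4*s - 3) + 2*6**(2*s + 1/2)*(4*s + 7)/3)/(12*(4*s - 3)*(4*s + 7))
  Re(s) > -7/4

remove the power substitution first: t**(7/2) on [0, sqrt(2)/2); sqrt(t)*exp(-t**2/2) on [sqrt(2)/2, sqrt(2)); 1/(2*t**(3/2)) on [sqrt(2), sqrt(3)); …
peel off the shared t-power: t**3 on [0, sqrt(2)/2); exp(-t**2/2) on [sqrt(2)/2, sqrt(2)); 1/(2*t**2) on [sqrt(2), sqrt(3)); …
strip the power substitution: t**(3/2) on [0, 1/2); exp(-t/2) on [1/2, 2); 1/(2*t) on [2, 3); …
breakpoints 1/2, 2, 3: one integral from each of the 4 segments
segment [0, 1/2) carries t**(7/4); integrate it
segment [1/2, 2) carries t**(1/4)*exp(-t/2); integrate it
over [2, 3), the kernel integral of 1/(2*t**(3/4)) enters the sum
piece [3, ∞): integrate t**(1/4)*exp(-2*t) against the kernel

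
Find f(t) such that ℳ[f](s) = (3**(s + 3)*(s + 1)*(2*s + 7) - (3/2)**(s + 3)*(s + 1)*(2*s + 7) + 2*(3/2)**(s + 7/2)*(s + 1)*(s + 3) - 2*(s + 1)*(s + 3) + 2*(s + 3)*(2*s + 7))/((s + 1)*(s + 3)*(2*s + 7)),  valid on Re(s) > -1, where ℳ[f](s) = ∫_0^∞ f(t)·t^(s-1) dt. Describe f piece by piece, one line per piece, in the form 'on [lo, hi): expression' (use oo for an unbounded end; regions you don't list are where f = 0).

on [0, 1): 2*t
on [1, 3/2): t**(7/2)
on [3/2, 3): t**3

decompose at 1, 3/2; ℳ[f](s) sums the 3 pieces' integrals
for t in [0, 1): the term is ∫ 2*t·t^(s-1)
segment [1, 3/2) carries t**(7/2); integrate it
segment 3/2 to 3 holds t**3; add its integral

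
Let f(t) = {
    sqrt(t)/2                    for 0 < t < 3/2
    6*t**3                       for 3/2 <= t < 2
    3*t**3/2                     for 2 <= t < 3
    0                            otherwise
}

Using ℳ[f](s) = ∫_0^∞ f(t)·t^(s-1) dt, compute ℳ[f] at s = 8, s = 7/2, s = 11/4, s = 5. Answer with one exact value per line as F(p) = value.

F(8) = 6561*sqrt(6)/8704 + 281003535/11264
F(7/2) = -2187*sqrt(6)/416 + 81/128 + 576*sqrt(2)/13 + 2187*sqrt(3)/13
F(11/4) = -729*2**(1/4)*3**(3/4)/184 + 27*2**(3/4)*3**(1/4)/104 + 576*2**(3/4)/23 + 1458*3**(3/4)/23
F(5) = 243*sqrt(6)/704 + 1387485/1024

split f at 3/2, 2: ℳ[f](s) collects 3 kernel integrals
piece [0, 3/2): integrate sqrt(t)/2 against the kernel
over [3/2, 2), the kernel integral of 6*t**3 enters the sum
[2, 3) adds the kernel integral of 3*t**3/2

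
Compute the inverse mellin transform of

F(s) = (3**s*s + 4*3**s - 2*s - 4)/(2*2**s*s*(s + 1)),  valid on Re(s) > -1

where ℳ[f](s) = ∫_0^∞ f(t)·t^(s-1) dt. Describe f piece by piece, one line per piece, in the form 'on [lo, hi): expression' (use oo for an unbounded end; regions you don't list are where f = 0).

on [0, 1/2): t
on [1/2, 3/2): 2 - t

treat the 2 regions marked off by 1/2 separately and sum
between 0 and 1/2 the integrand is t·t^(s-1)
on [1/2, 3/2) integrate f = (2 - t) against the kernel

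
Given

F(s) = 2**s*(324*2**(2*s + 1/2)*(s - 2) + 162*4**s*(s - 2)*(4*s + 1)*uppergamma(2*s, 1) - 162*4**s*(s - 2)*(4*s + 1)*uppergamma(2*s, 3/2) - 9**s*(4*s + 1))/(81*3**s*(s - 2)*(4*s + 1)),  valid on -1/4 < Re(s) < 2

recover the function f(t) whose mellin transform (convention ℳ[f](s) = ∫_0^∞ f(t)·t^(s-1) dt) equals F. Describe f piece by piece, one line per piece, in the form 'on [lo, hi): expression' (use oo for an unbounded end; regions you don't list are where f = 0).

remove the common scale on t first: t**(1/4) on [0, 4); exp(-sqrt(t)/2) on [4, 9); t**(-2) on [9, ∞)
back out the power substitution: sqrt(t) on [0, 2); exp(-t/2) on [2, 3); t**(-4) on [3, ∞)
treat the 3 regions marked off by 8/3, 6 separately and sum
∫ over [0, 8/3) of 2**(3/4)*3**(1/4)*t**(1/4)/2·t^(s-1) joins the sum
∫ over [8/3, 6) of exp(-sqrt(6)*sqrt(t)/4)·t^(s-1) joins the sum
∫ 4/(9*t**2)·t^(s-1) over [6, ∞)

on [0, 8/3): 2**(3/4)*3**(1/4)*t**(1/4)/2
on [8/3, 6): exp(-sqrt(6)*sqrt(t)/4)
on [6, oo): 4/(9*t**2)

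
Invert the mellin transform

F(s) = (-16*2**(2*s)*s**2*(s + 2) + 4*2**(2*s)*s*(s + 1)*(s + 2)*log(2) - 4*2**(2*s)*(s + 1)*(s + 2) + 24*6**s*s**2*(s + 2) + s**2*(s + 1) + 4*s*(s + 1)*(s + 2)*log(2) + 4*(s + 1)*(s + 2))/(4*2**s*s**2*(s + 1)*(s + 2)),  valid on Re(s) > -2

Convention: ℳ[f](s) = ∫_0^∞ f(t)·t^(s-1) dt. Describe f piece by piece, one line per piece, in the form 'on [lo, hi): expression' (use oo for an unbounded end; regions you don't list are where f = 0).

linearity at 1/2, 2 turns ℳ[f](s) into 3 summed integrals
piece [0, 1/2): integrate t**2 against the kernel
the [1/2, 2) slice contributes ∫ log(t)·t^(s-1) dt
[2, 3) adds the kernel integral of 2*t

on [0, 1/2): t**2
on [1/2, 2): log(t)
on [2, 3): 2*t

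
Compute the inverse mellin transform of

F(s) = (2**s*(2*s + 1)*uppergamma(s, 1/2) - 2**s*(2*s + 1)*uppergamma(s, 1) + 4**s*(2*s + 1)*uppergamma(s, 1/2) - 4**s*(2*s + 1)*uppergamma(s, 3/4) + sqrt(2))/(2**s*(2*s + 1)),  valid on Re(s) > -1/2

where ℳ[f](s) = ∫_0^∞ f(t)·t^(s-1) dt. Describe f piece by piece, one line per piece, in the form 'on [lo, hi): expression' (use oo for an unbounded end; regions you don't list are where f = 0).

on [0, 1/2): sqrt(t)
on [1/2, 1): exp(-t)
on [1, 3/2): exp(-t/2)

treat the 3 regions marked off by 1/2, 1 separately and sum
segment 0 to 1/2 holds sqrt(t); add its integral
∫ over [1/2, 1) of exp(-t)·t^(s-1) joins the sum
for t in [1, 3/2): the term is ∫ exp(-t/2)·t^(s-1)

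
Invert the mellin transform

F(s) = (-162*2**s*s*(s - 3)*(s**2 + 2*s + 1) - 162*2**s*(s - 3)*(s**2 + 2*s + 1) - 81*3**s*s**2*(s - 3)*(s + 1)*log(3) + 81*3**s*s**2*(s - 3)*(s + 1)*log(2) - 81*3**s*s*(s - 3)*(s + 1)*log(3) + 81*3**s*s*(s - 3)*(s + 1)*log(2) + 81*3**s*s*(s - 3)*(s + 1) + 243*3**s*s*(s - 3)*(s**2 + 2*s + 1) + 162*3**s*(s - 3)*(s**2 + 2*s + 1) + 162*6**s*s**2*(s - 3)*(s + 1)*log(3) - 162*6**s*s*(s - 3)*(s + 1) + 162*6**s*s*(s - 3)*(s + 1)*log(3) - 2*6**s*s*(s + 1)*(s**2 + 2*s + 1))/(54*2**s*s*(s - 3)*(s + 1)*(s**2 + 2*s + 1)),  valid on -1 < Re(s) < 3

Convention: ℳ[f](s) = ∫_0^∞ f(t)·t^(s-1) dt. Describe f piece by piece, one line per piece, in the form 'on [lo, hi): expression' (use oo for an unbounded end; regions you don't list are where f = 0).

on [0, 1): t
on [1, 3/2): t + 3
on [3/2, 3): t*log(t)
on [3, oo): t**(-3)

decompose at 1, 3/2, 3; ℳ[f](s) sums the 4 pieces' integrals
piece [0, 1): integrate t against the kernel
on [1, 3/2): add ∫ (t + 3)·t^(s-1) dt
piece [3/2, 3): integrate t*log(t) against the kernel
between 3 and ∞ the integrand is t**(-3)·t^(s-1)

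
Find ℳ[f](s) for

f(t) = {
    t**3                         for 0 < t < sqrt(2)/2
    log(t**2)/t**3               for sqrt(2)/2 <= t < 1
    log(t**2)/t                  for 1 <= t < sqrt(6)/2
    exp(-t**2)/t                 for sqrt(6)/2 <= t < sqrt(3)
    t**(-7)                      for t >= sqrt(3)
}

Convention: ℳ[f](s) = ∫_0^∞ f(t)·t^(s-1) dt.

2**(1/2 - s/2)*(27*2**(s/2 - 1/2)*(s/2 - 7/2)*(s/2 + 3/2)*(s - 1)**2*(-s + (s - 1)**2/4 + 2)*uppergamma(s/2 - 1/2, 3/2) - 27*2**(s/2 - 1/2)*(s/2 - 7/2)*(s/2 + 3/2)*(s - 1)**2*(-s + (s - 1)**2/4 + 2)*uppergamma(s/2 - 1/2, 3) - 27*2**(s/2 - 1/2)*(s/2 - 7/2)*(s/2 + 3/2)*(s - 1)**2 + 108*2**(s/2 - 1/2)*(s/2 - 7/2)*(s/2 + 3/2)*(-s + (s - 1)**2/4 + 2) - 54*3**(s/2 - 1/2)*(s/2 - 7/2)*(s/2 + 3/2)*(s - 1)*(-s + (s - 1)**2/4 + 2)*log(2) + 54*3**(s/2 - 1/2)*(s/2 - 7/2)*(s/2 + 3/2)*(s - 1)*(-s + (s - 1)**2/4 + 2)*log(3) - 108*3**(s/2 - 1/2)*(s/2 - 7/2)*(s/2 + 3/2)*(-s + (s - 1)**2/4 + 2) - 6**(s/2 - 1/2)*(s/2 + 3/2)*(s - 1)**2*(-s + (s - 1)**2/4 + 2) + 27*(s/2 - 7/2)*(s/2 + 3/2)*(s - 1)**3*log(2) - 54*(s/2 - 7/2)*(s/2 + 3/2)*(s - 1)**2*log(2) + 54*(s/2 - 7/2)*(s/2 + 3/2)*(s - 1)**2 + 27*(s/2 - 7/2)*(s - 1)**2*(-s + (s - 1)**2/4 + 2)/4)/(54*(s/2 - 7/2)*(s/2 + 3/2)*(s - 1)**2*(-s + (s - 1)**2/4 + 2))
  -3 < Re(s) < 7

undo the shared t-power: t**4 on [0, sqrt(2)/2); log(t**2)/t**2 on [sqrt(2)/2, 1); log(t**2) on [1, sqrt(6)/2); …
strip the power substitution: t**2 on [0, 1/2); log(t)/t on [1/2, 1); log(t) on [1, 3/2); …
integrate the 5 segments split at sqrt(2)/2, 1, sqrt(6)/2, sqrt(3), then add the results
segment 0 to sqrt(2)/2 holds t**3; add its integral
on [sqrt(2)/2, 1): add ∫ log(t**2)/t**3·t^(s-1) dt
∫ over [1, sqrt(6)/2) of log(t**2)/t·t^(s-1) joins the sum
segment [sqrt(6)/2, sqrt(3)) carries exp(-t**2)/t; integrate it
the [sqrt(3), ∞) slice contributes ∫ t**(-7)·t^(s-1) dt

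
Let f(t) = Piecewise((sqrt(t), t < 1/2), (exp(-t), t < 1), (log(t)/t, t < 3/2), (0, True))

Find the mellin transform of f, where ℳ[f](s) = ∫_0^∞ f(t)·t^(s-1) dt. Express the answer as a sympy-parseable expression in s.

the 3 pieces separated at 1/2, 1 each add one integral
∫ sqrt(t)·t^(s-1) over [0, 1/2)
for t in [1/2, 1): the term is ∫ exp(-t)·t^(s-1)
∫ log(t)/t·t^(s-1) over [1, 3/2)

(3*2**s*(2*s + 1)*(s**2 - 2*s + 1)*uppergamma(s, 1/2) - 3*2**s*(2*s + 1)*(s**2 - 2*s + 1)*uppergamma(s, 1) + 3*2**s*(2*s + 1) + 3**s*s*(2*s + 1)*(-2*log(2) + 2*log(3)) - 2*3**s*(2*s + 1) + 3**s*(2*s + 1)*(-2*log(3) + 2*log(2)) + 3*sqrt(2)*(s**2 - 2*s + 1))/(3*2**s*(2*s + 1)*(s**2 - 2*s + 1))
  Re(s) > -1/2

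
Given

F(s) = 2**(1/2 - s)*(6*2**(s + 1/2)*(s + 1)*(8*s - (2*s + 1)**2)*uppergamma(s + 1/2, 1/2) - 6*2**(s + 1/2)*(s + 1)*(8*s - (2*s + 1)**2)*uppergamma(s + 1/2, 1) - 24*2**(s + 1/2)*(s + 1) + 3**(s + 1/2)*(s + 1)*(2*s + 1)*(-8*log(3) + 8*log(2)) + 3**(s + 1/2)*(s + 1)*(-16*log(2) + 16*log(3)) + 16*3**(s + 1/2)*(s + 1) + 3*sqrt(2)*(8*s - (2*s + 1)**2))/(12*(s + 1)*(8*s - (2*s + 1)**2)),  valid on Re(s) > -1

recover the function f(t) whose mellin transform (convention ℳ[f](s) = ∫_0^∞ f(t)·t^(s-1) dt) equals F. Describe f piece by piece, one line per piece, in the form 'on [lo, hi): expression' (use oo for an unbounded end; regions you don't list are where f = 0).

the shared t-power comes off first: sqrt(t) on [0, 1/2); exp(-t) on [1/2, 1); log(t)/t on [1, 3/2)
along the cuts 1/2, 1, ℳ[f](s) splits into 3 integrals
∫ t·t^(s-1) over [0, 1/2)
over [1/2, 1), the kernel integral of sqrt(t)*exp(-t) enters the sum
between 1 and 3/2 the integrand is log(t)/sqrt(t)·t^(s-1)

on [0, 1/2): t
on [1/2, 1): sqrt(t)*exp(-t)
on [1, 3/2): log(t)/sqrt(t)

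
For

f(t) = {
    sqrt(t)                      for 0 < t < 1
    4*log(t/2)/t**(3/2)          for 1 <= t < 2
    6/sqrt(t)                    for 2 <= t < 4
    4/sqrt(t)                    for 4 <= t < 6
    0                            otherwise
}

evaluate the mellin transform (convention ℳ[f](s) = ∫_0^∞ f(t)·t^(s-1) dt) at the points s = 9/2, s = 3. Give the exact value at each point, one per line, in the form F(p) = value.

F(9/2) = 4*log(2)/3 + 62869/45
F(3) = -592*sqrt(2)/45 + 8*log(2)/3 + 8714/315 + 288*sqrt(6)/5

the shared t-power comes off first: 1 on [0, 1); 4*log(t/2)/t**2 on [1, 2); 6/t on [2, 4); …
invert the common scale on t to get 1 on [0, 1/2); log(t)/t**2 on [1/2, 1); 3/t on [1, 2); …
peel off the shared t-power: t on [0, 1/2); log(t)/t on [1/2, 1); 3 on [1, 2); …
along the cuts 1, 2, 4, ℳ[f](s) splits into 4 integrals
[0, 1) adds the kernel integral of sqrt(t)
between 1 and 2 the integrand is 4*log(t/2)/t**(3/2)·t^(s-1)
segment [2, 4) carries 6/sqrt(t); integrate it
on [4, 6): add ∫ 4/sqrt(t)·t^(s-1) dt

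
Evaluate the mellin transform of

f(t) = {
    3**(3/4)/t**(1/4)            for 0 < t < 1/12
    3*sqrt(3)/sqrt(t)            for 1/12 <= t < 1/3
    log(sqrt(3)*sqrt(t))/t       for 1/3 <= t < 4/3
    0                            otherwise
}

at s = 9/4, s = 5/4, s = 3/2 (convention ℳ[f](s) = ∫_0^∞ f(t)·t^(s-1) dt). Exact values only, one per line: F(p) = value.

F(9/4) = sqrt(2)*3**(3/4)*(-15536 + 11567*sqrt(2) + 35840*log(2))/100800
F(5/4) = sqrt(2)*3**(3/4)*(-72 + 32*log(2) + 49*sqrt(2))/24
F(3/2) = sqrt(3)*(2*sqrt(2) + 5 + 80*log(2))/60

the shared t-power comes off first: 3**(3/4)*t**(3/4) on [0, 1/12); 3*sqrt(3)*sqrt(t) on [1/12, 1/3); log(sqrt(3)*sqrt(t)) on [1/3, 4/3)
strip the common scale on t: t**(3/4) on [0, 1/4); 3*sqrt(t) on [1/4, 1); log(sqrt(t)) on [1, 4)
undo the power substitution: t**(3/2) on [0, 1/2); 3*t on [1/2, 1); log(t) on [1, 2)
breakpoints 1/12, 1/3: one integral from each of the 3 segments
∫ over [0, 1/12) of 3**(3/4)/t**(1/4)·t^(s-1) joins the sum
on [1/12, 1/3) integrate f = 3*sqrt(3)/sqrt(t) against the kernel
on [1/3, 4/3) integrate f = log(sqrt(3)*sqrt(t))/t against the kernel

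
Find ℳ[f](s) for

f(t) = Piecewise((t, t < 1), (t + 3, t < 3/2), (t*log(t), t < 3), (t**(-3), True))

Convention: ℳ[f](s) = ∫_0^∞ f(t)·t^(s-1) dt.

(-162*2**s*s*(s - 3)*(s**2 + 2*s + 1) - 162*2**s*(s - 3)*(s**2 + 2*s + 1) - 81*3**s*s**2*(s - 3)*(s + 1)*log(3) + 81*3**s*s**2*(s - 3)*(s + 1)*log(2) - 81*3**s*s*(s - 3)*(s + 1)*log(3) + 81*3**s*s*(s - 3)*(s + 1)*log(2) + 81*3**s*s*(s - 3)*(s + 1) + 243*3**s*s*(s - 3)*(s**2 + 2*s + 1) + 162*3**s*(s - 3)*(s**2 + 2*s + 1) + 162*6**s*s**2*(s - 3)*(s + 1)*log(3) - 162*6**s*s*(s - 3)*(s + 1) + 162*6**s*s*(s - 3)*(s + 1)*log(3) - 2*6**s*s*(s + 1)*(s**2 + 2*s + 1))/(54*2**s*s*(s - 3)*(s + 1)*(s**2 + 2*s + 1))
  -1 < Re(s) < 3

decompose at 1, 3/2, 3; ℳ[f](s) sums the 4 pieces' integrals
∫ over [0, 1) of t·t^(s-1) joins the sum
piece [1, 3/2): integrate (t + 3) against the kernel
on [3/2, 3) integrate f = t*log(t) against the kernel
on [3, ∞): add ∫ t**(-3)·t^(s-1) dt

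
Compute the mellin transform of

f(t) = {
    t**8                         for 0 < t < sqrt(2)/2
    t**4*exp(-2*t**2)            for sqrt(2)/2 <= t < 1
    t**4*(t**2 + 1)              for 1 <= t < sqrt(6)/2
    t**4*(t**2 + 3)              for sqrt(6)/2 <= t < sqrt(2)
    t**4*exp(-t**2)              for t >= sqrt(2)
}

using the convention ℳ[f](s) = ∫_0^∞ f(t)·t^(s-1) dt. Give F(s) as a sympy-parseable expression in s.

(8*2**(s/2)*(s + 4)*(s + 6)*(s + 8)*uppergamma(s/2 + 2, 2) - 32*2**(s/2)*(s + 4)*(s + 8) - 32*2**(s/2)*(s + 8) + 320*2**s*(s + 4)*(s + 8) + 384*2**s*(s + 8) - 72*3**(s/2)*(s + 4)*(s + 8) - 144*3**(s/2)*(s + 8) + 2*(s + 4)*(s + 6)*(s + 8)*uppergamma(s/2 + 2, 1) - 2*(s + 4)*(s + 6)*(s + 8)*uppergamma(s/2 + 2, 2) + (s + 4)*(s + 6))/(16*2**(s/2)*(s + 4)*(s + 6)*(s + 8))
  Re(s) > -8

undo the power substitution: t**4 on [0, 1/2); t**2*exp(-2*t) on [1/2, 1); t**2*(t + 1) on [1, 3/2); …
reversing the shared t-power: t**2 on [0, 1/2); exp(-2*t) on [1/2, 1); t + 1 on [1, 3/2); …
split f at sqrt(2)/2, 1, sqrt(6)/2, sqrt(2): ℳ[f](s) collects 5 kernel integrals
for t in [0, sqrt(2)/2): the term is ∫ t**8·t^(s-1)
for t in [sqrt(2)/2, 1): the term is ∫ t**4*exp(-2*t**2)·t^(s-1)
over [1, sqrt(6)/2), the kernel integral of t**4*(t**2 + 1) enters the sum
[sqrt(6)/2, sqrt(2)) adds the kernel integral of t**4*(t**2 + 3)
between sqrt(2) and ∞ the integrand is t**4*exp(-t**2)·t^(s-1)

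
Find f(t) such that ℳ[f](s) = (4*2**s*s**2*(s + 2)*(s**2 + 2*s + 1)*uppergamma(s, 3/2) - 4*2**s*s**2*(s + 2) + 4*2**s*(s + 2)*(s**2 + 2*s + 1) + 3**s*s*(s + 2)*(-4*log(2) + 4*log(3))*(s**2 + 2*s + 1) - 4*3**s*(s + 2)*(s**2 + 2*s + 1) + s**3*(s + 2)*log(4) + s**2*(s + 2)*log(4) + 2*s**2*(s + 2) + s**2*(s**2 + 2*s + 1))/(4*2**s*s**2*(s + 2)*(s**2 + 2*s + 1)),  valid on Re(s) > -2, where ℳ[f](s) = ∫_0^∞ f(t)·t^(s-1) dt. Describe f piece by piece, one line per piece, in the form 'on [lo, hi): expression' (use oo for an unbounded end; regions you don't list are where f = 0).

slice at 1/2, 1, 3/2, transform all 4 pieces, and sum them
for t in [0, 1/2): the term is ∫ t**2·t^(s-1)
on [1/2, 1): add ∫ t*log(t)·t^(s-1) dt
on [1, 3/2): add ∫ log(t)·t^(s-1) dt
between 3/2 and ∞ the integrand is exp(-t)·t^(s-1)

on [0, 1/2): t**2
on [1/2, 1): t*log(t)
on [1, 3/2): log(t)
on [3/2, oo): exp(-t)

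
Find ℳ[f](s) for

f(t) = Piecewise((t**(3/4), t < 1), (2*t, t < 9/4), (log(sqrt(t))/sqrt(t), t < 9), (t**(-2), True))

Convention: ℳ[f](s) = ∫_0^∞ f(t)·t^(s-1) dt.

(324*2**(2*s)*(2*s - 4)*(2*s + 2)*(4*s**2 - 4*s + 1) - 324*2**(2*s)*(2*s - 4)*(4*s + 3)*(4*s**2 - 4*s + 1) - 216*3**(2*s)*s*(2*s - 4)*(2*s + 2)*(4*s + 3)*log(3) + 216*3**(2*s)*s*(2*s - 4)*(2*s + 2)*(4*s + 3)*log(2) - 108*3**(2*s)*(2*s - 4)*(2*s + 2)*(4*s + 3)*log(2) + 108*3**(2*s)*(2*s - 4)*(2*s + 2)*(4*s + 3) + 108*3**(2*s)*(2*s - 4)*(2*s + 2)*(4*s + 3)*log(3) + 729*3**(2*s)*(2*s - 4)*(4*s + 3)*(4*s**2 - 4*s + 1) + 108*6**(2*s)*s*(2*s - 4)*(2*s + 2)*(4*s + 3)*log(3) - 54*6**(2*s)*(2*s - 4)*(2*s + 2)*(4*s + 3)*log(3) - 54*6**(2*s)*(2*s - 4)*(2*s + 2)*(4*s + 3) - 2*6**(2*s)*(2*s + 2)*(4*s + 3)*(4*s**2 - 4*s + 1))/(81*2**(2*s)*(2*s - 4)*(2*s + 2)*(4*s + 3)*(4*s**2 - 4*s + 1))
  -3/4 < Re(s) < 2

peel off the power substitution: t**(3/2) on [0, 1); 2*t**2 on [1, 3/2); log(t)/t on [3/2, 3); …
the 4 pieces separated at 1, 9/4, 9 each add one integral
between 0 and 1 the integrand is t**(3/4)·t^(s-1)
piece [1, 9/4): integrate 2*t against the kernel
the [9/4, 9) slice contributes ∫ log(sqrt(t))/sqrt(t)·t^(s-1) dt
∫ over [9, ∞) of t**(-2)·t^(s-1) joins the sum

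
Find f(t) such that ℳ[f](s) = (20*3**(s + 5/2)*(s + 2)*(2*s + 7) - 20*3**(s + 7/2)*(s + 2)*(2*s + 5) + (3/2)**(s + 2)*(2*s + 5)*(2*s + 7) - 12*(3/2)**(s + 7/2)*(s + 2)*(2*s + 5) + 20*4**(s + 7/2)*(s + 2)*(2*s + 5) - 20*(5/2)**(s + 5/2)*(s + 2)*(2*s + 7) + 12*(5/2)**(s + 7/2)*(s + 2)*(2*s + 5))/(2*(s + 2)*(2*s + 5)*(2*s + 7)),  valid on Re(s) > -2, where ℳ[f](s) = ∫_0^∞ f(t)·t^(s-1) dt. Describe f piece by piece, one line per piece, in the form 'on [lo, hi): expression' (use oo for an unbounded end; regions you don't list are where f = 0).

on [0, 3/2): t**2/2
on [3/2, 5/2): 3*t**(7/2)
on [5/2, 3): 5*t**(5/2)
on [3, 4): 5*t**(7/2)

along the cuts 3/2, 5/2, 3, ℳ[f](s) splits into 4 integrals
piece [0, 3/2): integrate t**2/2 against the kernel
on [3/2, 5/2) integrate f = 3*t**(7/2) against the kernel
for t in [5/2, 3): the term is ∫ 5*t**(5/2)·t^(s-1)
between 3 and 4 the integrand is 5*t**(7/2)·t^(s-1)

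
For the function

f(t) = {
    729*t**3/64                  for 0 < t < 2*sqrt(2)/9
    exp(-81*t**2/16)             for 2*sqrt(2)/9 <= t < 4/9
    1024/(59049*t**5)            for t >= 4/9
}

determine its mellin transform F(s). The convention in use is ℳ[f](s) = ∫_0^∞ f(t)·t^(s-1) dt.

remove the common scale on t first: 27*t**3/8 on [0, sqrt(2)/3); exp(-9*t**2/4) on [sqrt(2)/3, 2/3); 32/(243*t**5) on [2/3, ∞)
invert the common scale on t to get t**3 on [0, sqrt(2)/2); exp(-t**2) on [sqrt(2)/2, 1); t**(-5) on [1, ∞)
remove the power substitution first: t**(3/2) on [0, 1/2); exp(-t) on [1/2, 1); t**(-5/2) on [1, ∞)
integrate the 3 segments split at 2*sqrt(2)/9, 4/9, then add the results
on [0, 2*sqrt(2)/9) integrate f = 729*t**3/64 against the kernel
∫ over [2*sqrt(2)/9, 4/9) of exp(-81*t**2/16)·t^(s-1) joins the sum
between 4/9 and ∞ the integrand is 1024/(59049*t**5)·t^(s-1)

(2*sqrt(2)/9)**s*(2*2**(s/2)*(s - 5)*(s + 3)*uppergamma(s/2, 1/2) - 2*2**(s/2)*(s - 5)*(s + 3)*uppergamma(s/2, 1) - 4*2**(s/2)*(s + 3) + sqrt(2)*(s - 5))/(4*(s - 5)*(s + 3))
  -3 < Re(s) < 5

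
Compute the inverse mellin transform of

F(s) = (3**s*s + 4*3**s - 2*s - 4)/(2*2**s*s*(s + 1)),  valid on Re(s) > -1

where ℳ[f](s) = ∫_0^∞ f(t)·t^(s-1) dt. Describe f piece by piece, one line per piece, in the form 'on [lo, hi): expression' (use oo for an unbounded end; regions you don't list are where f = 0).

on [0, 1/2): t
on [1/2, 3/2): 2 - t

summing 2 kernel integrals split by 1/2 yields ℳ[f](s)
[0, 1/2) adds the kernel integral of t
∫ (2 - t)·t^(s-1) over [1/2, 3/2)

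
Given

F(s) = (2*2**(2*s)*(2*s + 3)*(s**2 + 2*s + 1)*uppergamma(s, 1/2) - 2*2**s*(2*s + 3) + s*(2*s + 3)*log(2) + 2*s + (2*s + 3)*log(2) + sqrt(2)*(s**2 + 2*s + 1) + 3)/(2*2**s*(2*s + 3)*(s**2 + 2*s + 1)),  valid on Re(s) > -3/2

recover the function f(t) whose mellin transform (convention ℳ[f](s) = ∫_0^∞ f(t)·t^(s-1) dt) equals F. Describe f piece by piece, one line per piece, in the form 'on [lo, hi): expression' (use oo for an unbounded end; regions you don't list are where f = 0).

linearity at 1/2, 1 turns ℳ[f](s) into 3 summed integrals
∫ t**(3/2)·t^(s-1) over [0, 1/2)
segment 1/2 to 1 holds t*log(t); add its integral
over [1, ∞), the kernel integral of exp(-t/2) enters the sum

on [0, 1/2): t**(3/2)
on [1/2, 1): t*log(t)
on [1, oo): exp(-t/2)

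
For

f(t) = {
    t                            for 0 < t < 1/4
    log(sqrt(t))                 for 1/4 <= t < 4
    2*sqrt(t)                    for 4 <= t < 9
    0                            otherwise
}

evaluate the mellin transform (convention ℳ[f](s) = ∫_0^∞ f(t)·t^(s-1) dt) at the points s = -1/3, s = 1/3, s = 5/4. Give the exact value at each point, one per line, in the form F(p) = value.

F(-1/3) = 3*2**(2/3)*(-19*2**(2/3) - log(2**(2*2**(2/3) + 8)) + 13 + 16*6**(1/3))/8
F(1/3) = 3*2**(1/3)*(-496*2**(1/3) + 125 + log(2**(80 + 160*2**(1/3))) + 192*6**(2/3))/160
F(5/4) = sqrt(2)*(-130649 + 41580*log(2) + 194400*sqrt(6))/12600

strip the power substitution: t**2 on [0, 1/2); log(t) on [1/2, 2); 2*t on [2, 3)
linearity at 1/4, 4 turns ℳ[f](s) into 3 summed integrals
∫ over [0, 1/4) of t·t^(s-1) joins the sum
[1/4, 4) adds the kernel integral of log(sqrt(t))
over [4, 9), the kernel integral of 2*sqrt(t) enters the sum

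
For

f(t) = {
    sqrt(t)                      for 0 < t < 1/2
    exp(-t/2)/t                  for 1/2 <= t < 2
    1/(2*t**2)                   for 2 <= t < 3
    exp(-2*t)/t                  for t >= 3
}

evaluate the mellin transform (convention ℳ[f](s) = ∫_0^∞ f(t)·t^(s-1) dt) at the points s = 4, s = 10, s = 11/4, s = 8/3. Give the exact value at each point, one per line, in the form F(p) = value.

remove the shared t-power first: t**(3/2) on [0, 1/2); exp(-t/2) on [1/2, 2); 1/(2*t) on [2, 3); …
split f at 1/2, 2, 3: ℳ[f](s) collects 4 kernel integrals
over [0, 1/2), the kernel integral of sqrt(t) enters the sum
[1/2, 2) adds the kernel integral of exp(-t/2)/t
∫ 1/(2*t**2)·t^(s-1) over [2, 3)
∫ over [3, ∞) of exp(-2*t)/t·t^(s-1) joins the sum

F(4) = -40*exp(-1) + sqrt(2)/144 + 25*exp(-6)/4 + 5/4 + 41*exp(-1/4)/2
F(10) = -56115712*exp(-1) + sqrt(2)/21504 + 107667*exp(-6)/4 + 6305/16 + 3392923553*exp(-1/4)/128
F(11/4) = -2*2**(3/4)*uppergamma(7/4, 1) - 101*2**(3/4)/156 + 2**(1/4)*uppergamma(7/4, 6)/4 + 2*3**(3/4)/3 + 2*2**(3/4)*uppergamma(7/4, 1/4)
F(8/3) = -2*2**(2/3)*uppergamma(5/3, 1) - 3*2**(2/3)/4 + 2**(1/3)*uppergamma(5/3, 6)/4 + 3*2**(5/6)/152 + 3*3**(2/3)/4 + 2*2**(2/3)*uppergamma(5/3, 1/4)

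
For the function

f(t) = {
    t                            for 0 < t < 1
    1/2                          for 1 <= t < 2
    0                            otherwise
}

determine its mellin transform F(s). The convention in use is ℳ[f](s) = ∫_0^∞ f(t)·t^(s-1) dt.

along the cuts 1, ℳ[f](s) splits into 2 integrals
segment [0, 1) carries t; integrate it
∫ 1/2·t^(s-1) over [1, 2)

(2**s*(s + 1) + s - 1)/(2*s*(s + 1))
  Re(s) > -1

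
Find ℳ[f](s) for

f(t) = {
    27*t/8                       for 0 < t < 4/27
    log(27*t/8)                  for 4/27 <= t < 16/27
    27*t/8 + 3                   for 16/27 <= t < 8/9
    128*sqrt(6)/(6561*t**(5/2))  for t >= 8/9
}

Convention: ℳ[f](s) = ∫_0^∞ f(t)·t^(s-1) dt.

undo the common scale on t: 9*t/4 on [0, 2/9); log(9*t/4) on [2/9, 8/9); 9*t/4 + 3 on [8/9, 4/3); …
undo the common scale on t: 3*t/2 on [0, 1/3); log(3*t/2) on [1/3, 4/3); 3*t/2 + 3 on [4/3, 2); …
peel off the common scale on t: t on [0, 1/2); log(t) on [1/2, 2); t + 3 on [2, 3); …
slice at 4/27, 16/27, 8/9, transform all 4 pieces, and sum them
piece [0, 4/27): integrate 27*t/8 against the kernel
segment 4/27 to 16/27 holds log(27*t/8); add its integral
segment [16/27, 8/9) carries (27*t/8 + 3); integrate it
over [8/9, ∞), the kernel integral of 128*sqrt(6)/(6561*t**(5/2)) enters the sum

(-270*2**(2*s)*s**2*(2*s - 5) + 54*2**(2*s)*s*(s + 1)*(2*s - 5)*log(2) - 162*2**(2*s)*s*(2*s - 5) - 54*2**(2*s)*(s + 1)*(2*s - 5) - 4*sqrt(3)*6**s*s**2*(s + 1) + 324*6**s*s**2*(2*s - 5) + 162*6**s*s*(2*s - 5) + 27*s**2*(2*s - 5) + 54*s*(s + 1)*(2*s - 5)*log(2) + (2*s - 5)*(54*s + 54))/(54*(27/4)**s*s**2*(s + 1)*(2*s - 5))
  -1 < Re(s) < 5/2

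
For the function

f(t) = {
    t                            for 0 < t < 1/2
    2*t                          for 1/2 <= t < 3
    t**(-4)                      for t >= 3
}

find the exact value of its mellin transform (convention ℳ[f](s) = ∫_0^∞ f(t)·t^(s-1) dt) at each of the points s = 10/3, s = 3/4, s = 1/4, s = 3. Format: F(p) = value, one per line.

F(10/3) = 2**(2/3)*(-3 + 7880*6**(1/3))/416
F(3/4) = 2**(1/4)*(-1053 + 12650*6**(3/4))/7371
F(1/4) = 2**(3/4)*(-243 + 2918*6**(1/4))/1215
F(3) = 7837/192

breakpoints 1/2, 3: one integral from each of the 3 segments
∫ over [0, 1/2) of t·t^(s-1) joins the sum
the [1/2, 3) slice contributes ∫ 2*t·t^(s-1) dt
on [3, ∞) integrate f = t**(-4) against the kernel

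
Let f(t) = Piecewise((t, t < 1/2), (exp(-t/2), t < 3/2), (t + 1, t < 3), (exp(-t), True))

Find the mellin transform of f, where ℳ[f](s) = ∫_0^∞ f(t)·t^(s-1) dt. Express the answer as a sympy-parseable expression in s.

(2*2**s*s*(s + 1)*uppergamma(s, 3) - 5*3**s*s - 2*3**s + 2*4**s*s*(s + 1)*uppergamma(s, 1/4) - 2*4**s*s*(s + 1)*uppergamma(s, 3/4) + 8*6**s*s + 2*6**s + s)/(2*2**s*s*(s + 1))
  Re(s) > -1

breakpoints 1/2, 3/2, 3: one integral from each of the 4 segments
segment [0, 1/2) carries t; integrate it
for t in [1/2, 3/2): the term is ∫ exp(-t/2)·t^(s-1)
piece [3/2, 3): integrate (t + 1) against the kernel
segment 3 to ∞ holds exp(-t); add its integral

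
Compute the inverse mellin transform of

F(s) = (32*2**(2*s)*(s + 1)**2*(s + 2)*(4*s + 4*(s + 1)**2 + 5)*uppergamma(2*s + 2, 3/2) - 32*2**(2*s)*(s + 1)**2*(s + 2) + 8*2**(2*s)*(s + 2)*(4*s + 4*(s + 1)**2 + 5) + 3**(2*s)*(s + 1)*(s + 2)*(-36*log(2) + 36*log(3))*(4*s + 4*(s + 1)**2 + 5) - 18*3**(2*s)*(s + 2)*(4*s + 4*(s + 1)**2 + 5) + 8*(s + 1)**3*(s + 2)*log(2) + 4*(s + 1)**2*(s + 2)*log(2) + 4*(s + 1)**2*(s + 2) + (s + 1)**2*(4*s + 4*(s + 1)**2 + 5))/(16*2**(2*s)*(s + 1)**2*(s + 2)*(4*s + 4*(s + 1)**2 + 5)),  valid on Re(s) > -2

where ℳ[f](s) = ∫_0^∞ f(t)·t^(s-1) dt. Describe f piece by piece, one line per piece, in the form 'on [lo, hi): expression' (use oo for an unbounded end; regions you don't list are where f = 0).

on [0, 1/4): t**2
on [1/4, 1): t**(3/2)*log(sqrt(t))
on [1, 9/4): t*log(sqrt(t))
on [9/4, oo): t*exp(-sqrt(t))

strip the power substitution: t**4 on [0, 1/2); t**3*log(t) on [1/2, 1); t**2*log(t) on [1, 3/2); …
undo the shared t-power: t**3 on [0, 1/2); t**2*log(t) on [1/2, 1); t*log(t) on [1, 3/2); …
remove the shared t-power first: t**2 on [0, 1/2); t*log(t) on [1/2, 1); log(t) on [1, 3/2); …
split f at 1/4, 1, 9/4: ℳ[f](s) collects 4 kernel integrals
piece [0, 1/4): integrate t**2 against the kernel
over [1/4, 1), the kernel integral of t**(3/2)*log(sqrt(t)) enters the sum
between 1 and 9/4 the integrand is t*log(sqrt(t))·t^(s-1)
segment 9/4 to ∞ holds t*exp(-sqrt(t)); add its integral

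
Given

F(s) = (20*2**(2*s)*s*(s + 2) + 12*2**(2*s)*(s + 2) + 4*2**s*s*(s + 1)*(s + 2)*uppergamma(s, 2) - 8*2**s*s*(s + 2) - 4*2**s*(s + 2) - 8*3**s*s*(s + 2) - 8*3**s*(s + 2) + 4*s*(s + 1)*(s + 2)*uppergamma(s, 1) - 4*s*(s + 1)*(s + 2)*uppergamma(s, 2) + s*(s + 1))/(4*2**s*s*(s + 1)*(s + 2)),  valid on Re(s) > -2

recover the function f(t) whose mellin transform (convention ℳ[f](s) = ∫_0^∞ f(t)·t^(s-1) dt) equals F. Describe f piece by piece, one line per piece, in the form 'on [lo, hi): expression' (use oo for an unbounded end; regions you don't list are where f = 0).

on [0, 1/2): t**2
on [1/2, 1): exp(-2*t)
on [1, 3/2): t + 1
on [3/2, 2): t + 3
on [2, oo): exp(-t)

the 5 pieces separated at 1/2, 1, 3/2, 2 each add one integral
[0, 1/2) adds the kernel integral of t**2
on [1/2, 1): add ∫ exp(-2*t)·t^(s-1) dt
piece [1, 3/2): integrate (t + 1) against the kernel
[3/2, 2) adds the kernel integral of (t + 3)
[2, ∞) adds the kernel integral of exp(-t)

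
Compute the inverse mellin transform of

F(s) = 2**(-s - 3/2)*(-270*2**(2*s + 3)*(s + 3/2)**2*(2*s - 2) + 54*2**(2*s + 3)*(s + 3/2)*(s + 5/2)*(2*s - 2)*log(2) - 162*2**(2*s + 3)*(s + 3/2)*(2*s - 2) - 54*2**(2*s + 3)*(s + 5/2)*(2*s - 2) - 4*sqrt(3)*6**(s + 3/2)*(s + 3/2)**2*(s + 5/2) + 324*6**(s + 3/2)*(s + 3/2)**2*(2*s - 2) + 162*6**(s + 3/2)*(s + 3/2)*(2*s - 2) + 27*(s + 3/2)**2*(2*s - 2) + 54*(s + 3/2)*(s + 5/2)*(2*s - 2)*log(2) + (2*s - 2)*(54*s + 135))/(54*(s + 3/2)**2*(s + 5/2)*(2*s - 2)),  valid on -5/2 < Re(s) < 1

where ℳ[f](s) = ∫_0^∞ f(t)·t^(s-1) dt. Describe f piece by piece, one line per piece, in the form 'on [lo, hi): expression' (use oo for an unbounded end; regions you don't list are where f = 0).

remove the shared t-power first: sqrt(t) on [0, 1/2); log(t)/sqrt(t) on [1/2, 2); (t + 3)/sqrt(t) on [2, 3); …
remove the shared t-power first: t**(3/2) on [0, 1/2); sqrt(t)*log(t) on [1/2, 2); sqrt(t)*(t + 3) on [2, 3); …
strip the shared t-power: t on [0, 1/2); log(t) on [1/2, 2); t + 3 on [2, 3); …
treat the 4 regions marked off by 1/2, 2, 3 separately and sum
on [0, 1/2) integrate f = t**(5/2) against the kernel
segment [1/2, 2) carries t**(3/2)*log(t); integrate it
segment 2 to 3 holds t**(3/2)*(t + 3); add its integral
the [3, ∞) slice contributes ∫ 1/t·t^(s-1) dt

on [0, 1/2): t**(5/2)
on [1/2, 2): t**(3/2)*log(t)
on [2, 3): t**(3/2)*(t + 3)
on [3, oo): 1/t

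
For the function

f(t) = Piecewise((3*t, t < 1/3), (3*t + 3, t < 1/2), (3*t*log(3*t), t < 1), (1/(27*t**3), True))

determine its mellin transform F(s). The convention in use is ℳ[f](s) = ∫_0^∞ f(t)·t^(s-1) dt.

strip the common scale on t: 2*t on [0, 1/2); 2*t + 3 on [1/2, 3/4); 2*t*log(2*t) on [3/4, 3/2); …
reversing the common scale on t: t on [0, 1); t + 3 on [1, 3/2); t*log(t) on [3/2, 3); …
decompose at 1/3, 1/2, 1; ℳ[f](s) sums the 4 pieces' integrals
between 0 and 1/3 the integrand is 3*t·t^(s-1)
segment [1/3, 1/2) carries (3*t + 3); integrate it
over [1/2, 1), the kernel integral of 3*t*log(3*t) enters the sum
on [1, ∞) integrate f = 1/(27*t**3) against the kernel

(-162*2**s*s*(s - 3)*(s**2 + 2*s + 1) - 162*2**s*(s - 3)*(s**2 + 2*s + 1) - 81*3**s*s**2*(s - 3)*(s + 1)*log(3) + 81*3**s*s**2*(s - 3)*(s + 1)*log(2) - 81*3**s*s*(s - 3)*(s + 1)*log(3) + 81*3**s*s*(s - 3)*(s + 1)*log(2) + 81*3**s*s*(s - 3)*(s + 1) + 243*3**s*s*(s - 3)*(s**2 + 2*s + 1) + 162*3**s*(s - 3)*(s**2 + 2*s + 1) + 162*6**s*s**2*(s - 3)*(s + 1)*log(3) - 162*6**s*s*(s - 3)*(s + 1) + 162*6**s*s*(s - 3)*(s + 1)*log(3) - 2*6**s*s*(s + 1)*(s**2 + 2*s + 1))/(54*2**(2*s)*(3/2)**s*s*(s - 3)*(s + 1)*(s**2 + 2*s + 1))
  -1 < Re(s) < 3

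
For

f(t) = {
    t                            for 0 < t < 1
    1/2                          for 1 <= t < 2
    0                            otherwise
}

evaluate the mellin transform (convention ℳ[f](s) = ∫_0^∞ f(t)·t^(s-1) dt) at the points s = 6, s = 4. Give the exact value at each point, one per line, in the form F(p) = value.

linearity at 1 turns ℳ[f](s) into 2 summed integrals
[0, 1) adds the kernel integral of t
[1, 2) adds the kernel integral of 1/2

F(6) = 151/28
F(4) = 83/40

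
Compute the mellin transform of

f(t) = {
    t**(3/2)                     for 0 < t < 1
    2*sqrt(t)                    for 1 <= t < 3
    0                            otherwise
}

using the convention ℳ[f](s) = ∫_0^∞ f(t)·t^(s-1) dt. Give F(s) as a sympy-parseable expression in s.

f breaks at 1 into 2 integrals to sum
∫ over [0, 1) of t**(3/2)·t^(s-1) joins the sum
between 1 and 3 the integrand is 2*sqrt(t)·t^(s-1)

(4*sqrt(3)*3**s*(2*s + 3) - 4*s - 10)/((2*s + 1)*(2*s + 3))
  Re(s) > -3/2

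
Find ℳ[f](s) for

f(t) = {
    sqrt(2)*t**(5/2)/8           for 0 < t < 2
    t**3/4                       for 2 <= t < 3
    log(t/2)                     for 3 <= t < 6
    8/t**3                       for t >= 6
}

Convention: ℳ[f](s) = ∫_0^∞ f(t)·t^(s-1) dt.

peel off the common scale on t: t**(5/2) on [0, 1); 2*t**3 on [1, 3/2); log(t) on [3/2, 3); …
peel off the shared t-power: t**(3/2) on [0, 1); 2*t**2 on [1, 3/2); log(t)/t on [3/2, 3); …
along the cuts 2, 3, 6, ℳ[f](s) splits into 4 integrals
over [0, 2), the kernel integral of sqrt(2)*t**(5/2)/8 enters the sum
for t in [2, 3): the term is ∫ t**3/4·t^(s-1)
for t in [3, 6): the term is ∫ log(t/2)·t^(s-1)
piece [6, ∞): integrate 8/t**3 against the kernel

2**s*2**(-s - 1)*(324*2**(s + 1)*(s - 3)*(s + 3)*(-2*s + (s + 1)**2 - 1) - 324*2**(s + 1)*(s - 3)*(2*s + 5)*(-2*s + (s + 1)**2 - 1) - 108*3**(s + 1)*(s - 3)*(s + 1)*(s + 3)*(2*s + 5)*log(3) + 108*3**(s + 1)*(s - 3)*(s + 1)*(s + 3)*(2*s + 5)*log(2) - 108*3**(s + 1)*(s - 3)*(s + 3)*(2*s + 5)*log(2) + 108*3**(s + 1)*(s - 3)*(s + 3)*(2*s + 5) + 108*3**(s + 1)*(s - 3)*(s + 3)*(2*s + 5)*log(3) + 729*3**(s + 1)*(s - 3)*(2*s + 5)*(-2*s + (s + 1)**2 - 1) + 54*6**(s + 1)*(s - 3)*(s + 1)*(s + 3)*(2*s + 5)*log(3) - 54*6**(s + 1)*(s - 3)*(s + 3)*(2*s + 5)*log(3) - 54*6**(s + 1)*(s - 3)*(s + 3)*(2*s + 5) - 2*6**(s + 1)*(s + 3)*(2*s + 5)*(-2*s + (s + 1)**2 - 1))/(162*(s - 3)*(s + 3)*(2*s + 5)*(-2*s + (s + 1)**2 - 1))
  -5/2 < Re(s) < 3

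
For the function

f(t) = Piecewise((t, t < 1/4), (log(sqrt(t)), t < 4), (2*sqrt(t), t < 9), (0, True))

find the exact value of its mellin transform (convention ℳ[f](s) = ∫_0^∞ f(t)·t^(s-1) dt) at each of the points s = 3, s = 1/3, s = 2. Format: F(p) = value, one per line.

undo the power substitution: t**2 on [0, 1/2); log(t) on [1/2, 2); 2*t on [2, 3)
integrate the 3 segments split at 1/4, 4, then add the results
between 0 and 1/4 the integrand is t·t^(s-1)
over [1/4, 4), the kernel integral of log(sqrt(t)) enters the sum
piece [4, 9): integrate 2*sqrt(t) against the kernel

F(3) = 4097*log(2)/192 + 8408191/7168
F(1/3) = 3*2**(1/3)*(-496*2**(1/3) + 125 + log(2**(80 + 160*2**(1/3))) + 192*6**(2/3))/160
F(2) = 257*log(2)/32 + 320281/1920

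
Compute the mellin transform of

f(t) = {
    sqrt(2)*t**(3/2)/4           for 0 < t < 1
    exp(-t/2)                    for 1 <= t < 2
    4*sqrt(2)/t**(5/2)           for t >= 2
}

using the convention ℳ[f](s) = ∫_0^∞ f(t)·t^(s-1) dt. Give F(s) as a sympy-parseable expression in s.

invert the common scale on t to get t**(3/2) on [0, 1/2); exp(-t) on [1/2, 1); t**(-5/2) on [1, ∞)
summing 3 kernel integrals split by 1, 2 yields ℳ[f](s)
[0, 1) adds the kernel integral of sqrt(2)*t**(3/2)/4
piece [1, 2): integrate exp(-t/2) against the kernel
for t in [2, ∞): the term is ∫ 4*sqrt(2)/t**(5/2)·t^(s-1)

(2*2**s*(2*s - 5)*(2*s + 3)*uppergamma(s, 1/2) - 2*2**s*(2*s - 5)*(2*s + 3)*uppergamma(s, 1) - 4*2**s*(2*s + 3) + sqrt(2)*(2*s - 5))/(2*(2*s - 5)*(2*s + 3))
  -3/2 < Re(s) < 5/2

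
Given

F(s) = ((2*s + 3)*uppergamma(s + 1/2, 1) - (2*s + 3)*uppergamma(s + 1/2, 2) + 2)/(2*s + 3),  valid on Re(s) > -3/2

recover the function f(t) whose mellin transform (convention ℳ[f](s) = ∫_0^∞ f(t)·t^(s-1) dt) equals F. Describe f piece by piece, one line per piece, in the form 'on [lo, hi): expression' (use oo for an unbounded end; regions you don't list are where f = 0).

on [0, 1): t**(3/2)
on [1, 2): sqrt(t)*exp(-t)

invert the shared t-power to get t on [0, 1); exp(-t) on [1, 2)
integrate the 2 segments split at 1, then add the results
segment 0 to 1 holds t**(3/2); add its integral
over [1, 2), the kernel integral of sqrt(t)*exp(-t) enters the sum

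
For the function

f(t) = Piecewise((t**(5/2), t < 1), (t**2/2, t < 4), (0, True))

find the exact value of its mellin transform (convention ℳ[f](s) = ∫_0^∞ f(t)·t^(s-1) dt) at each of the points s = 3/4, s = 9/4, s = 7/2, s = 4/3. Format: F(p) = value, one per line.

F(3/4) = 18/143 + 64*sqrt(2)/11
F(9/4) = 30/323 + 512*sqrt(2)/17
F(7/2) = 12293/66
F(4/3) = 51/460 + 48*2**(2/3)/5

reversing the shared t-power: sqrt(t) on [0, 1); 1/2 on [1, 4)
peel off the power substitution: t on [0, 1); 1/2 on [1, 2)
summing 2 kernel integrals split by 1 yields ℳ[f](s)
on [0, 1): add ∫ t**(5/2)·t^(s-1) dt
∫ t**2/2·t^(s-1) over [1, 4)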